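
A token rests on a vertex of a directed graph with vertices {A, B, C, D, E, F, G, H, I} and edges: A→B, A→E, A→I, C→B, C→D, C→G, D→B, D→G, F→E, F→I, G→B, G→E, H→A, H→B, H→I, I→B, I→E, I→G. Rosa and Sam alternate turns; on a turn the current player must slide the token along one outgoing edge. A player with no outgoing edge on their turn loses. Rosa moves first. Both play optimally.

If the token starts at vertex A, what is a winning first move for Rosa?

Work bottom-up. With no move the player to move loses. Otherwise the position is W if at least one move leads to an L position for the opponent, and L if every move leads to a W.
Every edge goes from a vertex to one that appears earlier in the order E, B, G, I, F, A, D, C, H, so processing vertices in that order labels each vertex after all of its successors.
E: no outgoing edge → L
B: no outgoing edge → L
G: reaches L-position B → W
I: reaches L-position B → W
F: reaches L-position E → W
A: reaches L-position B → W
D: reaches L-position B → W
C: reaches L-position B → W
H: reaches L-position B → W
From A, the L positions reachable in one move are: B, E. Any move reaching one of these is winning.

Move to B.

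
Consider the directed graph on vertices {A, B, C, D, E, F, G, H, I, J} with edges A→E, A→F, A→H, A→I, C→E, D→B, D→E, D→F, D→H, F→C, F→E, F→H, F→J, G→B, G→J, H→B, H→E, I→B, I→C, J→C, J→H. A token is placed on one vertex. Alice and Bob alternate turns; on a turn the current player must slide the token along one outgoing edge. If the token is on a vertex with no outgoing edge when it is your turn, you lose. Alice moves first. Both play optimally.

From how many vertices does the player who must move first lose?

3

Compute win/loss labels from the base case upward. A position with no move is L. Any other position is W if it can reach an L in one move, else L.
Every edge goes from a vertex to one that appears earlier in the order B, E, H, C, J, F, D, I, G, A, so processing vertices in that order labels each vertex after all of its successors.
B: no outgoing edge → L
E: no outgoing edge → L
H: reaches L-position E → W
C: reaches L-position E → W
J: only reaches C(W), H(W), all W → L
F: reaches L-position J → W
D: reaches L-position E → W
I: reaches L-position B → W
G: reaches L-position J → W
A: reaches L-position E → W
The L vertices are B, E, J; that is 3 in all.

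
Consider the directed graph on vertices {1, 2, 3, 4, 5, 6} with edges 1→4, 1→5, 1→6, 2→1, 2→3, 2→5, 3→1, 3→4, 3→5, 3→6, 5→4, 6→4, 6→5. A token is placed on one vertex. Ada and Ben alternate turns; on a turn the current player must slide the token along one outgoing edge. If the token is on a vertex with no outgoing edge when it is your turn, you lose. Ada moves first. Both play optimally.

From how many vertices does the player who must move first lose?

Classify positions by backward induction: terminal positions (no move available) are L. From any other position, the mover wins iff some move reaches an L.
Every edge goes from a vertex to one that appears earlier in the order 4, 5, 6, 1, 3, 2, so processing vertices in that order labels each vertex after all of its successors.
4: no outgoing edge → L
5: can move to 4, which is L ⇒ W
6: can move to 4, which is L ⇒ W
1: can move to 4, which is L ⇒ W
3: can move to 4, which is L ⇒ W
2: moves to 3(W), 1(W), 5(W); every one is W ⇒ L
The L vertices are 2, 4; that is 2 in all.

2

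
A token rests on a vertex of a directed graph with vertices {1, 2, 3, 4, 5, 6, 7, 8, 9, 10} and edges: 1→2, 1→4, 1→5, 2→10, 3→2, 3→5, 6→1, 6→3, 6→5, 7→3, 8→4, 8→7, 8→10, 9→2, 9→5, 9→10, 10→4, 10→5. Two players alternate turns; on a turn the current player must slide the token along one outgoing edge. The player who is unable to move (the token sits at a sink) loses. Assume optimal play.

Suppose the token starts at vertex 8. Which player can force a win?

Positions with no move are L. A position that does have a move is losing for the player to move precisely when every available move leads to a winning position for the opponent. Fill in the labels:
Every edge goes from a vertex to one that appears earlier in the order 5, 4, 10, 2, 9, 1, 3, 7, 8, 6, so processing vertices in that order labels each vertex after all of its successors.
5: no outgoing edge → L
4: no outgoing edge → L
10: reaches L-position 4 → W
2: only reaches 10(W), which is W → L
9: reaches L-position 2 → W
1: reaches L-position 2 → W
3: reaches L-position 2 → W
7: only reaches 3(W), which is W → L
8: reaches L-position 7 → W
6: reaches L-position 5 → W
The starting position 8 is W: the player to move should move to 7, handing over an L position.

The first player wins.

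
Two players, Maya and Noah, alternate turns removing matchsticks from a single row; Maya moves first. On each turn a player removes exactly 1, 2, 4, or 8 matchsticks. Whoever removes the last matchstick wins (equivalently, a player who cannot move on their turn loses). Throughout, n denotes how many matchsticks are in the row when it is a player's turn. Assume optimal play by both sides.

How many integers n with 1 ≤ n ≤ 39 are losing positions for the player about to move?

13

Use the standard recursion: the mover loses at a terminal position; elsewhere, the mover wins exactly when some move hands the opponent an L position.
n=0: no move → L
n=1: reaches L-position 0 → W
n=2: reaches L-position 0 → W
n=3: only reaches 2(W), 1(W), all W → L
n=4: reaches L-position 3 → W
n=5: reaches L-position 3 → W
n=6: only reaches 5(W), 4(W), 2(W), all W → L
n=7: reaches L-position 6 → W
n=8: reaches L-position 6 → W
n=9: only reaches 8(W), 7(W), 5(W), 1(W), all W → L
n=10: reaches L-position 9 → W
n=11: reaches L-position 9 → W
n=12: only reaches 11(W), 10(W), 8(W), 4(W), all W → L
n=13: reaches L-position 12 → W
n=14: reaches L-position 12 → W
n=15: only reaches 14(W), 13(W), 11(W), 7(W), all W → L
n=16: reaches L-position 15 → W
n=17: reaches L-position 15 → W
n=18: only reaches 17(W), 16(W), 14(W), 10(W), all W → L
n=19: reaches L-position 18 → W
n=20: reaches L-position 18 → W
n=21: only reaches 20(W), 19(W), 17(W), 13(W), all W → L
n=22: reaches L-position 21 → W
n=23: reaches L-position 21 → W
n=24: only reaches 23(W), 22(W), 20(W), 16(W), all W → L
n=25: reaches L-position 24 → W
n=26: reaches L-position 24 → W
n=27: only reaches 26(W), 25(W), 23(W), 19(W), all W → L
n=28: reaches L-position 27 → W
n=29: reaches L-position 27 → W
n=30: only reaches 29(W), 28(W), 26(W), 22(W), all W → L
n=31: reaches L-position 30 → W
n=32: reaches L-position 30 → W
n=33: only reaches 32(W), 31(W), 29(W), 25(W), all W → L
n=34: reaches L-position 33 → W
n=35: reaches L-position 33 → W
n=36: only reaches 35(W), 34(W), 32(W), 28(W), all W → L
n=37: reaches L-position 36 → W
n=38: reaches L-position 36 → W
n=39: only reaches 38(W), 37(W), 35(W), 31(W), all W → L
L entries with 1 ≤ n ≤ 39 (n=0 is outside the asked range and is not counted): n = 3, 6, 9, 12, 15, 18, 21, 24, 27, 30, 33, 36, 39; that makes 13.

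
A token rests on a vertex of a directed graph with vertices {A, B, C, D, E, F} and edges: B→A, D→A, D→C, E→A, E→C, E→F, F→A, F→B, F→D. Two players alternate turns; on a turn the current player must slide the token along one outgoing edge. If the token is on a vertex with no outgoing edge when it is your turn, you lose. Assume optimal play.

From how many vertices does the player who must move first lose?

2

Work bottom-up. With no move the player to move loses. Otherwise the position is W if at least one move leads to an L position for the opponent, and L if every move leads to a W.
Every edge goes from a vertex to one that appears earlier in the order A, C, B, D, F, E, so processing vertices in that order labels each vertex after all of its successors.
A: no outgoing edge → L
C: no outgoing edge → L
B: W (go to A, an L position)
D: W (go to C, an L position)
F: W (go to A, an L position)
E: W (go to C, an L position)
The L vertices are A, C; that is 2 in all.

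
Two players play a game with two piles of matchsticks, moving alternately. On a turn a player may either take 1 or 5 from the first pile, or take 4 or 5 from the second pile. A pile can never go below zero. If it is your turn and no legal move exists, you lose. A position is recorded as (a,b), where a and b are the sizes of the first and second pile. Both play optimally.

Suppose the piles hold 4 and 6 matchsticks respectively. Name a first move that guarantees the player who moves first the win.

Move to (3,6).

Positions with no move are L. A position that does have a move is losing for the player to move precisely when every available move leads to a winning position for the opponent. Fill in the labels:
No move ever increases a pile, so every position that can arise here has a ≤ 4 and b ≤ 6; it is enough to label the cells with 0 ≤ a ≤ 4 and 0 ≤ b ≤ 6.
Every move lowers a or b (never raises either), so fill the grid row by row in increasing a, and left to right within a row: each cell's successors are then already labelled.
      b=0  b=1  b=2  b=3  b=4  b=5  b=6
a=0:    L    L    L    L    W    W    W
a=1:    W    W    W    W    L    L    L
a=2:    L    L    L    L    W    W    W
a=3:    W    W    W    W    L    L    L
a=4:    L    L    L    L    W    W    W
Cells with no legal move (terminal, hence L): (0,0), (0,1), (0,2), (0,3).
The remaining L cells, each justified by listing all of its moves:
(1,4): L (options (0,4)(W), (1,0)(W) are all W)
(1,5): L (options (0,5)(W), (1,1)(W), (1,0)(W) are all W)
(1,6): L (options (0,6)(W), (1,2)(W), (1,1)(W) are all W)
(2,0): L (sole option (1,0)(W) is W)
(2,1): L (sole option (1,1)(W) is W)
(2,2): L (sole option (1,2)(W) is W)
(2,3): L (sole option (1,3)(W) is W)
(3,4): L (options (2,4)(W), (3,0)(W) are all W)
(3,5): L (options (2,5)(W), (3,1)(W), (3,0)(W) are all W)
(3,6): L (options (2,6)(W), (3,2)(W), (3,1)(W) are all W)
(4,0): L (sole option (3,0)(W) is W)
(4,1): L (sole option (3,1)(W) is W)
(4,2): L (sole option (3,2)(W) is W)
(4,3): L (sole option (3,3)(W) is W)
Every other cell has at least one move into one of the L cells above, so it is W.
From (4,6), the L positions reachable in one move are: (3,6), (4,2), (4,1). Any move reaching one of these is winning.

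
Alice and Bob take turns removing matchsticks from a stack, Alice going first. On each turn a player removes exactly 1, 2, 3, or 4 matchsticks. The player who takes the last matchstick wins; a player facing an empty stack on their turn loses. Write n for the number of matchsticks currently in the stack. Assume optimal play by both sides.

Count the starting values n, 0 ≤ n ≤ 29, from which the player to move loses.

6

Compute win/loss labels from the base case upward. A position with no move is L. Any other position is W if it can reach an L in one move, else L.
n=0: no move → L
n=1: W (go to 0, an L position)
n=2: W (go to 0, an L position)
n=3: W (go to 0, an L position)
n=4: W (go to 0, an L position)
n=5: L (options 4(W), 3(W), 2(W), 1(W) are all W)
n=6: W (go to 5, an L position)
n=7: W (go to 5, an L position)
n=8: W (go to 5, an L position)
n=9: W (go to 5, an L position)
n=10: L (options 9(W), 8(W), 7(W), 6(W) are all W)
n=11: W (go to 10, an L position)
n=12: W (go to 10, an L position)
n=13: W (go to 10, an L position)
n=14: W (go to 10, an L position)
n=15: L (options 14(W), 13(W), 12(W), 11(W) are all W)
n=16: W (go to 15, an L position)
n=17: W (go to 15, an L position)
n=18: W (go to 15, an L position)
n=19: W (go to 15, an L position)
n=20: L (options 19(W), 18(W), 17(W), 16(W) are all W)
n=21: W (go to 20, an L position)
n=22: W (go to 20, an L position)
n=23: W (go to 20, an L position)
n=24: W (go to 20, an L position)
n=25: L (options 24(W), 23(W), 22(W), 21(W) are all W)
n=26: W (go to 25, an L position)
n=27: W (go to 25, an L position)
n=28: W (go to 25, an L position)
n=29: W (go to 25, an L position)
L entries with 0 ≤ n ≤ 29: n = 0, 5, 10, 15, 20, 25; that makes 6.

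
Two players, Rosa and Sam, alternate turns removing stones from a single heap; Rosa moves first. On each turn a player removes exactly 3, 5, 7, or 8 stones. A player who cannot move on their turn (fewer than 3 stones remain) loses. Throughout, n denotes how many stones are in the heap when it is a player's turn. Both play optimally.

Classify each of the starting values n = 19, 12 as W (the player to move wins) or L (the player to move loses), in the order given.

Use the standard recursion: the mover loses at a terminal position; elsewhere, the mover wins exactly when some move hands the opponent an L position.
n=0: no move → L
n=1: no move → L
n=2: no move → L
n=3: W (go to 0, an L position)
n=4: W (go to 1, an L position)
n=5: W (go to 2, an L position)
n=6: W (go to 1, an L position)
n=7: W (go to 2, an L position)
n=8: W (go to 1, an L position)
n=9: W (go to 2, an L position)
n=10: W (go to 2, an L position)
n=11: L (options 8(W), 6(W), 4(W), 3(W) are all W)
n=12: L (options 9(W), 7(W), 5(W), 4(W) are all W)
n=13: L (options 10(W), 8(W), 6(W), 5(W) are all W)
n=14: W (go to 11, an L position)
n=15: W (go to 12, an L position)
n=16: W (go to 13, an L position)
n=17: W (go to 12, an L position)
n=18: W (go to 13, an L position)
n=19: W (go to 12, an L position)

19: W, 12: L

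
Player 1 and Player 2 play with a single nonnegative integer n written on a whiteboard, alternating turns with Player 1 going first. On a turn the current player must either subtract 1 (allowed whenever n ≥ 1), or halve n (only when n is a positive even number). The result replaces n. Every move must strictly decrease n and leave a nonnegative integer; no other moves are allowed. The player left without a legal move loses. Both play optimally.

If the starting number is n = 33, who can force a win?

Label each position W (a win for the player to move) or L (a loss). A position with no legal move is L; any other position is W exactly when some move reaches an L, and L when every move reaches a W.
n=0: no move → L
n=1: reaches L-position 0 → W
n=2: only reaches 1(W), which is W → L
n=3: reaches L-position 2 → W
n=4: reaches L-position 2 → W
n=5: only reaches 4(W), which is W → L
n=6: reaches L-position 5 → W
n=7: only reaches 6(W), which is W → L
n=8: reaches L-position 7 → W
n=9: only reaches 8(W), which is W → L
n=10: reaches L-position 5 → W
n=11: only reaches 10(W), which is W → L
n=12: reaches L-position 11 → W
n=13: only reaches 12(W), which is W → L
n=14: reaches L-position 7 → W
n=15: only reaches 14(W), which is W → L
n=16: reaches L-position 15 → W
n=17: only reaches 16(W), which is W → L
n=18: reaches L-position 9 → W
n=19: only reaches 18(W), which is W → L
n=20: reaches L-position 19 → W
n=21: only reaches 20(W), which is W → L
n=22: reaches L-position 11 → W
n=23: only reaches 22(W), which is W → L
n=24: reaches L-position 23 → W
n=25: only reaches 24(W), which is W → L
n=26: reaches L-position 13 → W
n=27: only reaches 26(W), which is W → L
n=28: reaches L-position 27 → W
n=29: only reaches 28(W), which is W → L
n=30: reaches L-position 15 → W
n=31: only reaches 30(W), which is W → L
n=32: reaches L-position 31 → W
n=33: only reaches 32(W), which is W → L
Every move from 33 reaches a W position, so the mover loses.

Player 2 wins.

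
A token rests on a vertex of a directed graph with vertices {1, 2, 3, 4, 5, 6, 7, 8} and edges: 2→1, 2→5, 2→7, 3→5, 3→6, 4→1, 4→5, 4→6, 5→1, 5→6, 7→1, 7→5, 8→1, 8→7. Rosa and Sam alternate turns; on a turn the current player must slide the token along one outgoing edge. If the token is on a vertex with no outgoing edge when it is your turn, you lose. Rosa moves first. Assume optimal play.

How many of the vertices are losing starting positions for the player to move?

2

Positions with no move are L. A position that does have a move is losing for the player to move precisely when every available move leads to a winning position for the opponent. Fill in the labels:
Every edge goes from a vertex to one that appears earlier in the order 6, 1, 5, 7, 2, 8, 4, 3, so processing vertices in that order labels each vertex after all of its successors.
6: no outgoing edge → L
1: no outgoing edge → L
5: W (go to 1, an L position)
7: W (go to 1, an L position)
2: W (go to 1, an L position)
8: W (go to 1, an L position)
4: W (go to 1, an L position)
3: W (go to 6, an L position)
The L vertices are 1, 6; that is 2 in all.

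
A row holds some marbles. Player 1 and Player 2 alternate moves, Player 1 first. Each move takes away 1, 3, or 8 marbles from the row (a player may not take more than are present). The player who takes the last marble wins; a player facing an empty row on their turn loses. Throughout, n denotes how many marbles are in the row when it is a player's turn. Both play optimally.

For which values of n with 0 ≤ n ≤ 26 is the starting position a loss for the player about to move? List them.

0, 2, 4, 6, 11, 13, 15, 17, 22, 24, 26

Build the W/L table. Terminal = L. A non-terminal position is W if it has a move to some L; otherwise it is L.
n=0: no move → L
n=1: W (go to 0, an L position)
n=2: L (sole option 1(W) is W)
n=3: W (go to 2, an L position)
n=4: L (options 3(W), 1(W) are all W)
n=5: W (go to 4, an L position)
n=6: L (options 5(W), 3(W) are all W)
n=7: W (go to 6, an L position)
n=8: W (go to 0, an L position)
n=9: W (go to 6, an L position)
n=10: W (go to 2, an L position)
n=11: L (options 10(W), 8(W), 3(W) are all W)
n=12: W (go to 11, an L position)
n=13: L (options 12(W), 10(W), 5(W) are all W)
n=14: W (go to 13, an L position)
n=15: L (options 14(W), 12(W), 7(W) are all W)
n=16: W (go to 15, an L position)
n=17: L (options 16(W), 14(W), 9(W) are all W)
n=18: W (go to 17, an L position)
n=19: W (go to 11, an L position)
n=20: W (go to 17, an L position)
n=21: W (go to 13, an L position)
n=22: L (options 21(W), 19(W), 14(W) are all W)
n=23: W (go to 22, an L position)
n=24: L (options 23(W), 21(W), 16(W) are all W)
n=25: W (go to 24, an L position)
n=26: L (options 25(W), 23(W), 18(W) are all W)
The losing starting values of n are exactly the entries labelled L in this table (11 of them).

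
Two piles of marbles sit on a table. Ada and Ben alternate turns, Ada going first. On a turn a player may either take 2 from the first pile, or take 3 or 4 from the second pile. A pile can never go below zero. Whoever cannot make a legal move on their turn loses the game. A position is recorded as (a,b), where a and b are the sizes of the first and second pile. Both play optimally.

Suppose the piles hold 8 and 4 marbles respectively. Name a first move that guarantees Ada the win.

Move to (6,4).

Use the standard recursion: the mover loses at a terminal position; elsewhere, the mover wins exactly when some move hands the opponent an L position.
No move ever increases a pile, so every position that can arise here has a ≤ 8 and b ≤ 4; it is enough to label the cells with 0 ≤ a ≤ 8 and 0 ≤ b ≤ 4.
Every move lowers a or b (never raises either), so fill the grid row by row in increasing a, and left to right within a row: each cell's successors are then already labelled.
      b=0  b=1  b=2  b=3  b=4
a=0:    L    L    L    W    W
a=1:    L    L    L    W    W
a=2:    W    W    W    L    L
a=3:    W    W    W    L    L
a=4:    L    L    L    W    W
a=5:    L    L    L    W    W
a=6:    W    W    W    L    L
a=7:    W    W    W    L    L
a=8:    L    L    L    W    W
Cells with no legal move (terminal, hence L): (0,0), (0,1), (0,2), (1,0), (1,1), (1,2).
The remaining L cells, each justified by listing all of its moves:
(2,3): →(0,3)(W), (2,0)(W) — all W, so L
(2,4): →(0,4)(W), (2,1)(W), (2,0)(W) — all W, so L
(3,3): →(1,3)(W), (3,0)(W) — all W, so L
(3,4): →(1,4)(W), (3,1)(W), (3,0)(W) — all W, so L
(4,0): →(2,0)(W) only, which is W, so L
(4,1): →(2,1)(W) only, which is W, so L
(4,2): →(2,2)(W) only, which is W, so L
(5,0): →(3,0)(W) only, which is W, so L
(5,1): →(3,1)(W) only, which is W, so L
(5,2): →(3,2)(W) only, which is W, so L
(6,3): →(4,3)(W), (6,0)(W) — all W, so L
(6,4): →(4,4)(W), (6,1)(W), (6,0)(W) — all W, so L
(7,3): →(5,3)(W), (7,0)(W) — all W, so L
(7,4): →(5,4)(W), (7,1)(W), (7,0)(W) — all W, so L
(8,0): →(6,0)(W) only, which is W, so L
(8,1): →(6,1)(W) only, which is W, so L
(8,2): →(6,2)(W) only, which is W, so L
Every other cell has at least one move into one of the L cells above, so it is W.
From (8,4), the L positions reachable in one move are: (6,4), (8,1), (8,0). Any move reaching one of these is winning.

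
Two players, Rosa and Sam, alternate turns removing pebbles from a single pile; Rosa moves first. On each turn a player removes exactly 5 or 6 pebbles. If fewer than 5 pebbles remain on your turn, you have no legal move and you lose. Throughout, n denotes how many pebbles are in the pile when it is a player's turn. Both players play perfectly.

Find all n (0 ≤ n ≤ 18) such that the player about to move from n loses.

0, 1, 2, 3, 4, 11, 12, 13, 14, 15

Build the W/L table. Terminal = L. A non-terminal position is W if it has a move to some L; otherwise it is L.
n=0: no move → L
n=1: no move → L
n=2: no move → L
n=3: no move → L
n=4: no move → L
n=5: →0(L), so W
n=6: →1(L), so W
n=7: →2(L), so W
n=8: →3(L), so W
n=9: →4(L), so W
n=10: →4(L), so W
n=11: →6(W), 5(W) — all W, so L
n=12: →7(W), 6(W) — all W, so L
n=13: →8(W), 7(W) — all W, so L
n=14: →9(W), 8(W) — all W, so L
n=15: →10(W), 9(W) — all W, so L
n=16: →11(L), so W
n=17: →12(L), so W
n=18: →13(L), so W
Reading off the rows marked L gives the requested list; there are 10 such values of n.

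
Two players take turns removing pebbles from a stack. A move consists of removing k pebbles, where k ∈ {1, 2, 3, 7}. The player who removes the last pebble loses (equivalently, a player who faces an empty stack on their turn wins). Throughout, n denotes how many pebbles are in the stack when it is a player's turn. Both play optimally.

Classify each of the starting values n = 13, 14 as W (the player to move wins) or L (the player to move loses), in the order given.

13: L, 14: W

Use the standard recursion: the mover wins at a terminal position; elsewhere, the mover wins exactly when some move hands the opponent an L position.
n=0: no move; the opponent has just taken the last pebble and therefore loses → W
n=1: →0(W) only, which is W, so L
n=2: →1(L), so W
n=3: →1(L), so W
n=4: →1(L), so W
n=5: →4(W), 3(W), 2(W) — all W, so L
n=6: →5(L), so W
n=7: →5(L), so W
n=8: →5(L), so W
n=9: →8(W), 7(W), 6(W), 2(W) — all W, so L
n=10: →9(L), so W
n=11: →9(L), so W
n=12: →9(L), so W
n=13: →12(W), 11(W), 10(W), 6(W) — all W, so L
n=14: →13(L), so W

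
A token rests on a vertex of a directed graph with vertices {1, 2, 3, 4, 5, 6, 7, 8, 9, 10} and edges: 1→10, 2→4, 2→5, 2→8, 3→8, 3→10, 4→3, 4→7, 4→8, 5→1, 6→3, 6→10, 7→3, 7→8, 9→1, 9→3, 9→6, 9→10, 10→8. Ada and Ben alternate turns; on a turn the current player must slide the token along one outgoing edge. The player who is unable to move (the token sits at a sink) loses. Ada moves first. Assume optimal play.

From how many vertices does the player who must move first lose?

Build the W/L table. Terminal = L. A non-terminal position is W if it has a move to some L; otherwise it is L.
Every edge goes from a vertex to one that appears earlier in the order 8, 10, 3, 6, 1, 9, 7, 5, 4, 2, so processing vertices in that order labels each vertex after all of its successors.
8: no outgoing edge → L
10: reaches L-position 8 → W
3: reaches L-position 8 → W
6: only reaches 3(W), 10(W), all W → L
1: only reaches 10(W), which is W → L
9: reaches L-position 1 → W
7: reaches L-position 8 → W
5: reaches L-position 1 → W
4: reaches L-position 8 → W
2: reaches L-position 8 → W
The L vertices are 1, 6, 8; that is 3 in all.

3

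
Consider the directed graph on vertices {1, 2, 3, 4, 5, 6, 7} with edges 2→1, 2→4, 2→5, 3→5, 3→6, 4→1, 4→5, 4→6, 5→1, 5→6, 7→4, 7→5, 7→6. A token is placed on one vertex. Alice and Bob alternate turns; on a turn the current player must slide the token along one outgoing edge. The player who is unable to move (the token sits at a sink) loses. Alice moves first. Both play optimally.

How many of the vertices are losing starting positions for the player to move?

Positions with no move are L. A position that does have a move is losing for the player to move precisely when every available move leads to a winning position for the opponent. Fill in the labels:
Every edge goes from a vertex to one that appears earlier in the order 1, 6, 5, 4, 7, 2, 3, so processing vertices in that order labels each vertex after all of its successors.
1: no outgoing edge → L
6: no outgoing edge → L
5: W (go to 6, an L position)
4: W (go to 6, an L position)
7: W (go to 6, an L position)
2: W (go to 1, an L position)
3: W (go to 6, an L position)
The L vertices are 1, 6; that is 2 in all.

2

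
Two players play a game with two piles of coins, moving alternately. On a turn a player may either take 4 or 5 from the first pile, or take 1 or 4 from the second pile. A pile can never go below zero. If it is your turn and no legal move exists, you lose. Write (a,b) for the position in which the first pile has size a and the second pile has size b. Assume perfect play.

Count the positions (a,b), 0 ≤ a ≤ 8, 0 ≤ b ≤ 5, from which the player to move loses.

Work bottom-up. With no move the player to move loses. Otherwise the position is W if at least one move leads to an L position for the opponent, and L if every move leads to a W.
Every move lowers a or b (never raises either), so fill the grid row by row in increasing a, and left to right within a row: each cell's successors are then already labelled.
      b=0  b=1  b=2  b=3  b=4  b=5
a=0:    L    W    L    W    W    L
a=1:    L    W    L    W    W    L
a=2:    L    W    L    W    W    L
a=3:    L    W    L    W    W    L
a=4:    W    L    W    L    W    W
a=5:    W    L    W    L    W    W
a=6:    W    L    W    L    W    W
a=7:    W    L    W    L    W    W
a=8:    W    W    W    W    L    W
Cells with no legal move (terminal, hence L): (0,0), (1,0), (2,0), (3,0).
The remaining L cells, each justified by listing all of its moves:
(0,2): only reaches (0,1)(W), which is W → L
(0,5): only reaches (0,4)(W), (0,1)(W), all W → L
(1,2): only reaches (1,1)(W), which is W → L
(1,5): only reaches (1,4)(W), (1,1)(W), all W → L
(2,2): only reaches (2,1)(W), which is W → L
(2,5): only reaches (2,4)(W), (2,1)(W), all W → L
(3,2): only reaches (3,1)(W), which is W → L
(3,5): only reaches (3,4)(W), (3,1)(W), all W → L
(4,1): only reaches (0,1)(W), (4,0)(W), all W → L
(4,3): only reaches (0,3)(W), (4,2)(W), all W → L
(5,1): only reaches (1,1)(W), (0,1)(W), (5,0)(W), all W → L
(5,3): only reaches (1,3)(W), (0,3)(W), (5,2)(W), all W → L
(6,1): only reaches (2,1)(W), (1,1)(W), (6,0)(W), all W → L
(6,3): only reaches (2,3)(W), (1,3)(W), (6,2)(W), all W → L
(7,1): only reaches (3,1)(W), (2,1)(W), (7,0)(W), all W → L
(7,3): only reaches (3,3)(W), (2,3)(W), (7,2)(W), all W → L
(8,4): only reaches (4,4)(W), (3,4)(W), (8,3)(W), (8,0)(W), all W → L
Every other cell has at least one move into one of the L cells above, so it is W.
L cells per row: a=0: 3, a=1: 3, a=2: 3, a=3: 3, a=4: 2, a=5: 2, a=6: 2, a=7: 2, a=8: 1; total 21.

21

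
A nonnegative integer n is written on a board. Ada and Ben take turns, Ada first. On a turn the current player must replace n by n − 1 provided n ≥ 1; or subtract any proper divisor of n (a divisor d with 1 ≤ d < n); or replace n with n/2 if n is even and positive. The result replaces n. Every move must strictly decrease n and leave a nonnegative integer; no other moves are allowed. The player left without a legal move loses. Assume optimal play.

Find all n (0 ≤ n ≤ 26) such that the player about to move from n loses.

Positions with no move are L. A position that does have a move is losing for the player to move precisely when every available move leads to a winning position for the opponent. Fill in the labels:
n=0: no move → L
n=1: W (go to 0, an L position)
n=2: L (sole option 1(W) is W)
n=3: W (go to 2, an L position)
n=4: W (go to 2, an L position)
n=5: L (sole option 4(W) is W)
n=6: W (go to 5, an L position)
n=7: L (sole option 6(W) is W)
n=8: W (go to 7, an L position)
n=9: L (options 6(W), 8(W) are all W)
n=10: W (go to 5, an L position)
n=11: L (sole option 10(W) is W)
n=12: W (go to 9, an L position)
n=13: L (sole option 12(W) is W)
n=14: W (go to 7, an L position)
n=15: L (options 10(W), 12(W), 14(W) are all W)
n=16: W (go to 15, an L position)
n=17: L (sole option 16(W) is W)
n=18: W (go to 9, an L position)
n=19: L (sole option 18(W) is W)
n=20: W (go to 15, an L position)
n=21: L (options 14(W), 18(W), 20(W) are all W)
n=22: W (go to 11, an L position)
n=23: L (sole option 22(W) is W)
n=24: W (go to 21, an L position)
n=25: L (options 20(W), 24(W) are all W)
n=26: W (go to 13, an L position)
The losing starting values of n are exactly the entries labelled L in this table (13 of them).

0, 2, 5, 7, 9, 11, 13, 15, 17, 19, 21, 23, 25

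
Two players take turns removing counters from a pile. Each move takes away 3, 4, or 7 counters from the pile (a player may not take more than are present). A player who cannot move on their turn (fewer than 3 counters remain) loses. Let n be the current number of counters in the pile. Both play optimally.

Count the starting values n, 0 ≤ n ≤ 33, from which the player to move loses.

12

Classify positions by backward induction: terminal positions (no move available) are L. From any other position, the mover wins iff some move reaches an L.
n=0: no move → L
n=1: no move → L
n=2: no move → L
n=3: W (go to 0, an L position)
n=4: W (go to 1, an L position)
n=5: W (go to 2, an L position)
n=6: W (go to 2, an L position)
n=7: W (go to 0, an L position)
n=8: W (go to 1, an L position)
n=9: W (go to 2, an L position)
n=10: L (options 7(W), 6(W), 3(W) are all W)
n=11: L (options 8(W), 7(W), 4(W) are all W)
n=12: L (options 9(W), 8(W), 5(W) are all W)
n=13: W (go to 10, an L position)
n=14: W (go to 11, an L position)
n=15: W (go to 12, an L position)
n=16: W (go to 12, an L position)
n=17: W (go to 10, an L position)
n=18: W (go to 11, an L position)
n=19: W (go to 12, an L position)
n=20: L (options 17(W), 16(W), 13(W) are all W)
n=21: L (options 18(W), 17(W), 14(W) are all W)
n=22: L (options 19(W), 18(W), 15(W) are all W)
n=23: W (go to 20, an L position)
n=24: W (go to 21, an L position)
n=25: W (go to 22, an L position)
n=26: W (go to 22, an L position)
n=27: W (go to 20, an L position)
n=28: W (go to 21, an L position)
n=29: W (go to 22, an L position)
n=30: L (options 27(W), 26(W), 23(W) are all W)
n=31: L (options 28(W), 27(W), 24(W) are all W)
n=32: L (options 29(W), 28(W), 25(W) are all W)
n=33: W (go to 30, an L position)
L entries with 0 ≤ n ≤ 33: n = 0, 1, 2, 10, 11, 12, 20, 21, 22, 30, 31, 32; that makes 12.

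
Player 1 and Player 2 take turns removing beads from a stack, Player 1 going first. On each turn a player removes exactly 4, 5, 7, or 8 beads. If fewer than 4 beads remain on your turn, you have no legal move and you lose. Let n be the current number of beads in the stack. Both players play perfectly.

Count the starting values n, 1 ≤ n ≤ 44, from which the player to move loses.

15

Work bottom-up. With no move the player to move loses. Otherwise the position is W if at least one move leads to an L position for the opponent, and L if every move leads to a W.
n=0: no move → L
n=1: no move → L
n=2: no move → L
n=3: no move → L
n=4: →0(L), so W
n=5: →1(L), so W
n=6: →2(L), so W
n=7: →3(L), so W
n=8: →3(L), so W
n=9: →2(L), so W
n=10: →3(L), so W
n=11: →3(L), so W
n=12: →8(W), 7(W), 5(W), 4(W) — all W, so L
n=13: →9(W), 8(W), 6(W), 5(W) — all W, so L
n=14: →10(W), 9(W), 7(W), 6(W) — all W, so L
n=15: →11(W), 10(W), 8(W), 7(W) — all W, so L
n=16: →12(L), so W
n=17: →13(L), so W
n=18: →14(L), so W
n=19: →15(L), so W
n=20: →15(L), so W
n=21: →14(L), so W
n=22: →15(L), so W
n=23: →15(L), so W
n=24: →20(W), 19(W), 17(W), 16(W) — all W, so L
n=25: →21(W), 20(W), 18(W), 17(W) — all W, so L
n=26: →22(W), 21(W), 19(W), 18(W) — all W, so L
n=27: →23(W), 22(W), 20(W), 19(W) — all W, so L
n=28: →24(L), so W
n=29: →25(L), so W
n=30: →26(L), so W
n=31: →27(L), so W
n=32: →27(L), so W
n=33: →26(L), so W
n=34: →27(L), so W
n=35: →27(L), so W
n=36: →32(W), 31(W), 29(W), 28(W) — all W, so L
n=37: →33(W), 32(W), 30(W), 29(W) — all W, so L
n=38: →34(W), 33(W), 31(W), 30(W) — all W, so L
n=39: →35(W), 34(W), 32(W), 31(W) — all W, so L
n=40: →36(L), so W
n=41: →37(L), so W
n=42: →38(L), so W
n=43: →39(L), so W
n=44: →39(L), so W
L entries with 1 ≤ n ≤ 44 (n=0 is outside the asked range and is not counted): n = 1, 2, 3, 12, 13, 14, 15, 24, 25, 26, 27, 36, 37, 38, 39; that makes 15.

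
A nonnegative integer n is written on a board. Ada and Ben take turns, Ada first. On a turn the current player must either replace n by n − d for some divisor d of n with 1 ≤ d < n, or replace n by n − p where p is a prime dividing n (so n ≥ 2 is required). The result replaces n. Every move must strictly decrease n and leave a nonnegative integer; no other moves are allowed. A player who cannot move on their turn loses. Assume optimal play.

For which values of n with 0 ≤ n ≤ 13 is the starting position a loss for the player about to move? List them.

Build the W/L table. Terminal = L. A non-terminal position is W if it has a move to some L; otherwise it is L.
n=0: no move → L
n=1: no move → L
n=2: →0(L), so W
n=3: →0(L), so W
n=4: →2(W), 3(W) — all W, so L
n=5: →0(L), so W
n=6: →4(L), so W
n=7: →0(L), so W
n=8: →4(L), so W
n=9: →6(W), 8(W) — all W, so L
n=10: →9(L), so W
n=11: →0(L), so W
n=12: →9(L), so W
n=13: →0(L), so W
Reading off the rows marked L gives the requested list; there are 4 such values of n.

0, 1, 4, 9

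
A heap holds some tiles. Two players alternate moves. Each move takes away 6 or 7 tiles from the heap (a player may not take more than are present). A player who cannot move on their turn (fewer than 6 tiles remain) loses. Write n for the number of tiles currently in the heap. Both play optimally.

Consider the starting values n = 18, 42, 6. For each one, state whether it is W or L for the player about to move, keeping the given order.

18: L, 42: L, 6: W

Compute win/loss labels from the base case upward. A position with no move is L. Any other position is W if it can reach an L in one move, else L.
n=0: no move → L
n=1: no move → L
n=2: no move → L
n=3: no move → L
n=4: no move → L
n=5: no move → L
n=6: reaches L-position 0 → W
n=7: reaches L-position 1 → W
n=8: reaches L-position 2 → W
n=9: reaches L-position 3 → W
n=10: reaches L-position 4 → W
n=11: reaches L-position 5 → W
n=12: reaches L-position 5 → W
n=13: only reaches 7(W), 6(W), all W → L
n=14: only reaches 8(W), 7(W), all W → L
n=15: only reaches 9(W), 8(W), all W → L
n=16: only reaches 10(W), 9(W), all W → L
n=17: only reaches 11(W), 10(W), all W → L
n=18: only reaches 12(W), 11(W), all W → L
n=19: reaches L-position 13 → W
n=20: reaches L-position 14 → W
n=21: reaches L-position 15 → W
n=22: reaches L-position 16 → W
n=23: reaches L-position 17 → W
n=24: reaches L-position 18 → W
n=25: reaches L-position 18 → W
n=26: only reaches 20(W), 19(W), all W → L
n=27: only reaches 21(W), 20(W), all W → L
n=28: only reaches 22(W), 21(W), all W → L
n=29: only reaches 23(W), 22(W), all W → L
n=30: only reaches 24(W), 23(W), all W → L
n=31: only reaches 25(W), 24(W), all W → L
n=32: reaches L-position 26 → W
n=33: reaches L-position 27 → W
n=34: reaches L-position 28 → W
n=35: reaches L-position 29 → W
n=36: reaches L-position 30 → W
n=37: reaches L-position 31 → W
n=38: reaches L-position 31 → W
n=39: only reaches 33(W), 32(W), all W → L
n=40: only reaches 34(W), 33(W), all W → L
n=41: only reaches 35(W), 34(W), all W → L
n=42: only reaches 36(W), 35(W), all W → L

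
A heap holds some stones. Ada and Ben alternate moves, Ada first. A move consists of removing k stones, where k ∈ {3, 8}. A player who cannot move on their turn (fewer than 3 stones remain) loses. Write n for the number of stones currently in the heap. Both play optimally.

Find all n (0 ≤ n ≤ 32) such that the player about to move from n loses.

Classify positions by backward induction: terminal positions (no move available) are L. From any other position, the mover wins iff some move reaches an L.
n=0: no move → L
n=1: no move → L
n=2: no move → L
n=3: W (go to 0, an L position)
n=4: W (go to 1, an L position)
n=5: W (go to 2, an L position)
n=6: L (sole option 3(W) is W)
n=7: L (sole option 4(W) is W)
n=8: W (go to 0, an L position)
n=9: W (go to 6, an L position)
n=10: W (go to 7, an L position)
n=11: L (options 8(W), 3(W) are all W)
n=12: L (options 9(W), 4(W) are all W)
n=13: L (options 10(W), 5(W) are all W)
n=14: W (go to 11, an L position)
n=15: W (go to 12, an L position)
n=16: W (go to 13, an L position)
n=17: L (options 14(W), 9(W) are all W)
n=18: L (options 15(W), 10(W) are all W)
n=19: W (go to 11, an L position)
n=20: W (go to 17, an L position)
n=21: W (go to 18, an L position)
n=22: L (options 19(W), 14(W) are all W)
n=23: L (options 20(W), 15(W) are all W)
n=24: L (options 21(W), 16(W) are all W)
n=25: W (go to 22, an L position)
n=26: W (go to 23, an L position)
n=27: W (go to 24, an L position)
n=28: L (options 25(W), 20(W) are all W)
n=29: L (options 26(W), 21(W) are all W)
n=30: W (go to 22, an L position)
n=31: W (go to 28, an L position)
n=32: W (go to 29, an L position)
Reading off the rows marked L gives the requested list; there are 15 such values of n.

0, 1, 2, 6, 7, 11, 12, 13, 17, 18, 22, 23, 24, 28, 29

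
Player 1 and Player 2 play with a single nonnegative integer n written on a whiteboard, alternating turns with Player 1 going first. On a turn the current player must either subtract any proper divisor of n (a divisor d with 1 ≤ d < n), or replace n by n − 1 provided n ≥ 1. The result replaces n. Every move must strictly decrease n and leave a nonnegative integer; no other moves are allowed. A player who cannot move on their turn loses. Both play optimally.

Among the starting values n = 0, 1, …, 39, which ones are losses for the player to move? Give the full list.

Label each position W (a win for the player to move) or L (a loss). A position with no legal move is L; any other position is W exactly when some move reaches an L, and L when every move reaches a W.
n=0: no move → L
n=1: reaches L-position 0 → W
n=2: only reaches 1(W), which is W → L
n=3: reaches L-position 2 → W
n=4: reaches L-position 2 → W
n=5: only reaches 4(W), which is W → L
n=6: reaches L-position 5 → W
n=7: only reaches 6(W), which is W → L
n=8: reaches L-position 7 → W
n=9: only reaches 6(W), 8(W), all W → L
n=10: reaches L-position 5 → W
n=11: only reaches 10(W), which is W → L
n=12: reaches L-position 9 → W
n=13: only reaches 12(W), which is W → L
n=14: reaches L-position 7 → W
n=15: only reaches 10(W), 12(W), 14(W), all W → L
n=16: reaches L-position 15 → W
n=17: only reaches 16(W), which is W → L
n=18: reaches L-position 9 → W
n=19: only reaches 18(W), which is W → L
n=20: reaches L-position 15 → W
n=21: only reaches 14(W), 18(W), 20(W), all W → L
n=22: reaches L-position 11 → W
n=23: only reaches 22(W), which is W → L
n=24: reaches L-position 21 → W
n=25: only reaches 20(W), 24(W), all W → L
n=26: reaches L-position 13 → W
n=27: only reaches 18(W), 24(W), 26(W), all W → L
n=28: reaches L-position 21 → W
n=29: only reaches 28(W), which is W → L
n=30: reaches L-position 15 → W
n=31: only reaches 30(W), which is W → L
n=32: reaches L-position 31 → W
n=33: only reaches 22(W), 30(W), 32(W), all W → L
n=34: reaches L-position 17 → W
n=35: only reaches 28(W), 30(W), 34(W), all W → L
n=36: reaches L-position 27 → W
n=37: only reaches 36(W), which is W → L
n=38: reaches L-position 19 → W
n=39: only reaches 26(W), 36(W), 38(W), all W → L
Reading off the rows marked L gives the requested list; there are 20 such values of n.

0, 2, 5, 7, 9, 11, 13, 15, 17, 19, 21, 23, 25, 27, 29, 31, 33, 35, 37, 39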